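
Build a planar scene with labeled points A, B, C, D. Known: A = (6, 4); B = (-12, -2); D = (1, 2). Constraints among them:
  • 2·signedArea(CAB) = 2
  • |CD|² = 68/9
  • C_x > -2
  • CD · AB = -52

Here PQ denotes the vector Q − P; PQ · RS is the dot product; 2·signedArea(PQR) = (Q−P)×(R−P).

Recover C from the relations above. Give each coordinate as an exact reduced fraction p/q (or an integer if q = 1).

1. C_x = -5/3  [2·signedArea(CAB) = 2 ∩ CD · AB = -52]
2. C_y = 4/3  [2·signedArea(CAB) = 2 ∩ CD · AB = -52]
   → C = (-5/3, 4/3)

C = (-5/3, 4/3)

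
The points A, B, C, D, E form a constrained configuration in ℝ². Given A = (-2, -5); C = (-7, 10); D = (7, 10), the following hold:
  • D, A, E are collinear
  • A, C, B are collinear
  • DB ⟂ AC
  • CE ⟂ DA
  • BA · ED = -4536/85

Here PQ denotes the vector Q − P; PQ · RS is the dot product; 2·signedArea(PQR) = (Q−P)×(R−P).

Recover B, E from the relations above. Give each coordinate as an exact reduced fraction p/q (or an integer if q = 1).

1. B_x = -28/5  [A, C, B are collinear ∩ DB ⟂ AC]
2. B_y = 29/5  [A, C, B are collinear ∩ DB ⟂ AC]
   → B = (-28/5, 29/5)
3. E_x = 56/17  [D, A, E are collinear ∩ CE ⟂ DA]
4. E_y = 65/17  [D, A, E are collinear ∩ CE ⟂ DA]
   → E = (56/17, 65/17)

B = (-28/5, 29/5)
E = (56/17, 65/17)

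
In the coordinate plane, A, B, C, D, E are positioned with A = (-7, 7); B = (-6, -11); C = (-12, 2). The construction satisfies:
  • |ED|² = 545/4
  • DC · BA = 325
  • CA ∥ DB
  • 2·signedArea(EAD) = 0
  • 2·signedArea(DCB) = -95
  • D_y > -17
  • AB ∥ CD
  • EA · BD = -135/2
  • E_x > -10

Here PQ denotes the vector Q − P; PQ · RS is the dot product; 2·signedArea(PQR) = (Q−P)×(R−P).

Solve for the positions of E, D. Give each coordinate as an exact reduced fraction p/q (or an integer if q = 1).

D = (-11, -16)
E = (-9, -9/2)

1. D_x = -11  [CA ∥ DB ∩ AB ∥ CD]
2. D_y = -16  [CA ∥ DB ∩ AB ∥ CD]
   → D = (-11, -16)
3. E_x = -9  [2·signedArea(EAD) = 0 ∩ EA · BD = -135/2]
4. E_y = -9/2  [2·signedArea(EAD) = 0 ∩ EA · BD = -135/2]
   → E = (-9, -9/2)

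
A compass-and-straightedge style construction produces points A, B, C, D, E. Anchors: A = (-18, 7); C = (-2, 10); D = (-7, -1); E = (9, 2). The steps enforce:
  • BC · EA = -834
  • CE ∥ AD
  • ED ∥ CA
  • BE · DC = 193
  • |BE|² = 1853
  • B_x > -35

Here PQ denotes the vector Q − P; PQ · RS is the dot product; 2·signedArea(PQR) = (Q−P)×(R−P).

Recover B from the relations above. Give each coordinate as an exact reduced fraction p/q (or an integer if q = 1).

1. B_x = -34  [BC · EA = -834 ∩ BE · DC = 193]
2. B_y = 4  [BC · EA = -834 ∩ BE · DC = 193]
   → B = (-34, 4)

B = (-34, 4)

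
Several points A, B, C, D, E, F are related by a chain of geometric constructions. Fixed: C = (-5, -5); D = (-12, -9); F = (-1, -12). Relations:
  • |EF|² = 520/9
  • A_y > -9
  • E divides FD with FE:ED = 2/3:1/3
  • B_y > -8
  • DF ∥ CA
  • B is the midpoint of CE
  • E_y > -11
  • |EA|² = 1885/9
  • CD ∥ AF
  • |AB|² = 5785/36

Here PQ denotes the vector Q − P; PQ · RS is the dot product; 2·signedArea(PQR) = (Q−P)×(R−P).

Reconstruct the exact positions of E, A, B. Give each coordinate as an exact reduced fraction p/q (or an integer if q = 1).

1. E_x = -25/3  [E divides FD with FE:ED = 2/3:1/3]
2. E_y = -10  [E divides FD with FE:ED = 2/3:1/3]
   → E = (-25/3, -10)
3. A_x = 6  [CD ∥ AF ∩ DF ∥ CA]
4. A_y = -8  [CD ∥ AF ∩ DF ∥ CA]
   → A = (6, -8)
5. B_x = -20/3  [B is the midpoint of CE]
6. B_y = -15/2  [B is the midpoint of CE]
   → B = (-20/3, -15/2)

A = (6, -8)
B = (-20/3, -15/2)
E = (-25/3, -10)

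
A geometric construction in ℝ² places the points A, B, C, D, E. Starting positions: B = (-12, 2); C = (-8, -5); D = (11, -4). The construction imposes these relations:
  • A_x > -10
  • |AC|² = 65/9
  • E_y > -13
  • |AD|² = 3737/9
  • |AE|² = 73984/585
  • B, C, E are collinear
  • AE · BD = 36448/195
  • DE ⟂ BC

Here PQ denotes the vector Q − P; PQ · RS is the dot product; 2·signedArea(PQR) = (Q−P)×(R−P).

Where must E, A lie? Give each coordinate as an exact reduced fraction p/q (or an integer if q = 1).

A = (-28/3, -8/3)
E = (-244/65, -808/65)

1. E_x = -244/65  [B, C, E are collinear ∩ DE ⟂ BC]
2. E_y = -808/65  [B, C, E are collinear ∩ DE ⟂ BC]
   → E = (-244/65, -808/65)
3. A_x = -28/3  [line -23·x + 6·y + -596/3 = 0 ∩ |AE|² = 73984/585]
4. A_y = -8/3  [line -23·x + 6·y + -596/3 = 0 ∩ |AE|² = 73984/585]
   → A = (-28/3, -8/3)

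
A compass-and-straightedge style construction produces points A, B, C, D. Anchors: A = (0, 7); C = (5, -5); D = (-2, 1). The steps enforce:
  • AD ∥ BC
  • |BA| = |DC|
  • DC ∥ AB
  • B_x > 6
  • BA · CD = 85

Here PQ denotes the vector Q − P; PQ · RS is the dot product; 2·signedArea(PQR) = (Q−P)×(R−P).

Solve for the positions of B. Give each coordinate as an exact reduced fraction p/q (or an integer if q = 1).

B = (7, 1)

1. B_x = 7  [AD ∥ BC ∩ DC ∥ AB]
2. B_y = 1  [AD ∥ BC ∩ DC ∥ AB]
   → B = (7, 1)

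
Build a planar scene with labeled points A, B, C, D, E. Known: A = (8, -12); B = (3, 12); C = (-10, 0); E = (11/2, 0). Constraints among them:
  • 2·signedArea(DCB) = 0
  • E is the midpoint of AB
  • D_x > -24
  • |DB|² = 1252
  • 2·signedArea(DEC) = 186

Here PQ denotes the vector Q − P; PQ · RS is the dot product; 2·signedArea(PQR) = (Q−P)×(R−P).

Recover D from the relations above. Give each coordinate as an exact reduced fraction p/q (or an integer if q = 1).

D = (-23, -12)

1. D_x = -23  [2·signedArea(DCB) = 0 ∩ 2·signedArea(DEC) = 186]
2. D_y = -12  [2·signedArea(DCB) = 0 ∩ 2·signedArea(DEC) = 186]
   → D = (-23, -12)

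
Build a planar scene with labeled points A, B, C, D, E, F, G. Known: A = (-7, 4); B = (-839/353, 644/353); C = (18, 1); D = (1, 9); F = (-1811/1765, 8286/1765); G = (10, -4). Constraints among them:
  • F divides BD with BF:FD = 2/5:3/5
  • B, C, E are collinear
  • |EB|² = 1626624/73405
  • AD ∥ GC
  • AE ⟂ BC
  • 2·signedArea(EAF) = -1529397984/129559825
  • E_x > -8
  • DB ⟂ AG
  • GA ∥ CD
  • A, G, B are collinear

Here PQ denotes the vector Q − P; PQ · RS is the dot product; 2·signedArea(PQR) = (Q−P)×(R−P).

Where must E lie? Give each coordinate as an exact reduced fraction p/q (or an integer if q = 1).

1. E_x = -183464987/25911965  [B, C, E are collinear ∩ AE ⟂ BC]
2. E_y = 52203524/25911965  [B, C, E are collinear ∩ AE ⟂ BC]
   → E = (-183464987/25911965, 52203524/25911965)

E = (-183464987/25911965, 52203524/25911965)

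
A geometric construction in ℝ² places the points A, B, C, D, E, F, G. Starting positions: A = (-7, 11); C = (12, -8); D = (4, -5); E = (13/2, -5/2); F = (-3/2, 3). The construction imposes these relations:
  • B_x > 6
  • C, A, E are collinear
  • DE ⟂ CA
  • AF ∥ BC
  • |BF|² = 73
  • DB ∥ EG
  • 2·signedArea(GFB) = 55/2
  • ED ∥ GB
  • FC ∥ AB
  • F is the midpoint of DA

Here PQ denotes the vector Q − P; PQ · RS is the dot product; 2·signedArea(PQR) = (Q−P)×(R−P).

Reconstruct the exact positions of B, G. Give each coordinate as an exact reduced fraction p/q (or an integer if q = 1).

1. B_x = 13/2  [AF ∥ BC ∩ FC ∥ AB]
2. B_y = 0  [AF ∥ BC ∩ FC ∥ AB]
   → B = (13/2, 0)
3. G_x = 9  [ED ∥ GB ∩ DB ∥ EG]
4. G_y = 5/2  [ED ∥ GB ∩ DB ∥ EG]
   → G = (9, 5/2)

B = (13/2, 0)
G = (9, 5/2)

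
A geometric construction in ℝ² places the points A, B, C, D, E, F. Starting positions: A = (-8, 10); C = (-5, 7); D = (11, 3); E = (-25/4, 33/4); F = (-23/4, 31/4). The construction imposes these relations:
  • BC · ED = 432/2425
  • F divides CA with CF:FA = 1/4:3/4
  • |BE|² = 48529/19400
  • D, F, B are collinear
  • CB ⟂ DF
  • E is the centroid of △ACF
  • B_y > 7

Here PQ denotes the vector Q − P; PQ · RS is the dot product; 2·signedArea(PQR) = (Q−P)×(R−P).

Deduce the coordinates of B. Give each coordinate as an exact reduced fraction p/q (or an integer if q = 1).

1. B_x = -11783/2425  [D, F, B are collinear ∩ CB ⟂ DF]
2. B_y = 18181/2425  [D, F, B are collinear ∩ CB ⟂ DF]
   → B = (-11783/2425, 18181/2425)

B = (-11783/2425, 18181/2425)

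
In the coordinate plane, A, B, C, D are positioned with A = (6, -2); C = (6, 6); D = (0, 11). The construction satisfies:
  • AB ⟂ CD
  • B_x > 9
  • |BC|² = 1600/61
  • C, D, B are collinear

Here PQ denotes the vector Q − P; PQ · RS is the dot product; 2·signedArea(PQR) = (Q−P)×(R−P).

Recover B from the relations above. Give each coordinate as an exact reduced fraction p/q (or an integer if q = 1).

B = (606/61, 166/61)

1. B_x = 606/61  [C, D, B are collinear ∩ AB ⟂ CD]
2. B_y = 166/61  [C, D, B are collinear ∩ AB ⟂ CD]
   → B = (606/61, 166/61)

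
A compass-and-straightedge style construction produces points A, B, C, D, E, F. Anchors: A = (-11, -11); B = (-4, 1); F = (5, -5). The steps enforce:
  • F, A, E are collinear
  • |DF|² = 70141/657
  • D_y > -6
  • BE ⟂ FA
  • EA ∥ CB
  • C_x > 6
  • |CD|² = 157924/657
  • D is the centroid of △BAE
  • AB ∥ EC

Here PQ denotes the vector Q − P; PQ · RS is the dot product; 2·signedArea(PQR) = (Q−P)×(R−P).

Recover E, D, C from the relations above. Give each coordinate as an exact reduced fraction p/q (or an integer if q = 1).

1. E_x = -67/73  [F, A, E are collinear ∩ BE ⟂ FA]
2. E_y = -527/73  [F, A, E are collinear ∩ BE ⟂ FA]
   → E = (-67/73, -527/73)
3. D_x = -1162/219  [D is the centroid of △BAE]
4. D_y = -419/73  [D is the centroid of △BAE]
   → D = (-1162/219, -419/73)
5. C_x = 444/73  [EA ∥ CB ∩ AB ∥ EC]
6. C_y = 349/73  [EA ∥ CB ∩ AB ∥ EC]
   → C = (444/73, 349/73)

C = (444/73, 349/73)
D = (-1162/219, -419/73)
E = (-67/73, -527/73)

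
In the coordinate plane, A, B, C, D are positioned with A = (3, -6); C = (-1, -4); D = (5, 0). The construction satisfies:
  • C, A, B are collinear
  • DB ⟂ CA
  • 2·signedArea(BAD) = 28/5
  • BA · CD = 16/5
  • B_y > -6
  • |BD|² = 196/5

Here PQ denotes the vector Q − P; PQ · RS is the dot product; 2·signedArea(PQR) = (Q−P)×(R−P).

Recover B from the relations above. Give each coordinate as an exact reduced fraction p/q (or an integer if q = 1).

B = (11/5, -28/5)

1. B_x = 11/5  [C, A, B are collinear ∩ DB ⟂ CA]
2. B_y = -28/5  [C, A, B are collinear ∩ DB ⟂ CA]
   → B = (11/5, -28/5)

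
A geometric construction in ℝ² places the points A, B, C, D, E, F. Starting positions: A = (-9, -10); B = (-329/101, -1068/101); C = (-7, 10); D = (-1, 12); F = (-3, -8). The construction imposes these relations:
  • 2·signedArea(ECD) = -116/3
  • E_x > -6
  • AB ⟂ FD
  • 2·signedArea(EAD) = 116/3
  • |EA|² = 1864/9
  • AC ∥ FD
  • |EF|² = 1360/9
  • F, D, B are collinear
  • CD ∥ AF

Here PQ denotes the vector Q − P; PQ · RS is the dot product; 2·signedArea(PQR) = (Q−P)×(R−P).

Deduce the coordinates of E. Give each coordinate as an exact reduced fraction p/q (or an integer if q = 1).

E = (-17/3, 4)

1. E_x = -17/3  [2·signedArea(EAD) = 116/3 ∩ 2·signedArea(ECD) = -116/3]
2. E_y = 4  [2·signedArea(EAD) = 116/3 ∩ 2·signedArea(ECD) = -116/3]
   → E = (-17/3, 4)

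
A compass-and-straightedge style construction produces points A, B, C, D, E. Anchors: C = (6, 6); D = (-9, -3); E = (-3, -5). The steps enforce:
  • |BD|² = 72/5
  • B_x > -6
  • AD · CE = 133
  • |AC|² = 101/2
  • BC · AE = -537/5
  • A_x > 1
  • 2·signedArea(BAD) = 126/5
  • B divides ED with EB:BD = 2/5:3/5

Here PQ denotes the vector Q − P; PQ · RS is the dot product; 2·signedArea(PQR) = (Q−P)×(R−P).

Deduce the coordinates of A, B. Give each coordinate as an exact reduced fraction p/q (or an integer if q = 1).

1. A_x = 3/2  [line 9·x + 11·y + -19 = 0 ∩ |AC|² = 101/2]
2. A_y = 1/2  [line 9·x + 11·y + -19 = 0 ∩ |AC|² = 101/2]
   → A = (3/2, 1/2)
3. B_x = -27/5  [B divides ED with EB:BD = 2/5:3/5]
4. B_y = -21/5  [B divides ED with EB:BD = 2/5:3/5]
   → B = (-27/5, -21/5)

A = (3/2, 1/2)
B = (-27/5, -21/5)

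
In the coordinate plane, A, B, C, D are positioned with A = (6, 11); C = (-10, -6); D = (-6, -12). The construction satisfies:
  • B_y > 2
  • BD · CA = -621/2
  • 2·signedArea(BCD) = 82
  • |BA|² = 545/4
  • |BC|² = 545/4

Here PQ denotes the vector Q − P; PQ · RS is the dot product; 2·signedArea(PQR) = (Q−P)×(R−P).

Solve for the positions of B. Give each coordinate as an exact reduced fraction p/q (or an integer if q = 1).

B = (-2, 5/2)

1. B_x = -2  [BD · CA = -621/2 ∩ 2·signedArea(BCD) = 82]
2. B_y = 5/2  [BD · CA = -621/2 ∩ 2·signedArea(BCD) = 82]
   → B = (-2, 5/2)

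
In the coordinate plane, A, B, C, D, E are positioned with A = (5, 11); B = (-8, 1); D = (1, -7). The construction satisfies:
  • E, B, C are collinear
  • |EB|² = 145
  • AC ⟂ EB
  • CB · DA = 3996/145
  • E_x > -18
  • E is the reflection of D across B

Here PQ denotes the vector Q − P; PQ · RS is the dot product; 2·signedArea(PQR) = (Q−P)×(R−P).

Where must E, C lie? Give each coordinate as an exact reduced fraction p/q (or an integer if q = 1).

C = (-827/145, -151/145)
E = (-17, 9)

1. E_x = -17  [E is the reflection of D across B]
2. E_y = 9  [E is the reflection of D across B]
   → E = (-17, 9)
3. C_x = -827/145  [E, B, C are collinear ∩ AC ⟂ EB]
4. C_y = -151/145  [E, B, C are collinear ∩ AC ⟂ EB]
   → C = (-827/145, -151/145)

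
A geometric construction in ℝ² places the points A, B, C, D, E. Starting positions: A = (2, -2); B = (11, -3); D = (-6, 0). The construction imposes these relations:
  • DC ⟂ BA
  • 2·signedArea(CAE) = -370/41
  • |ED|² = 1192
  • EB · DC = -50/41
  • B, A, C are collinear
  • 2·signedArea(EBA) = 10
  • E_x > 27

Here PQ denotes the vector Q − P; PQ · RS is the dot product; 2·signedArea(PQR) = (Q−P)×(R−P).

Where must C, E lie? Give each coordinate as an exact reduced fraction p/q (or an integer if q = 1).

C = (-251/41, -45/41)
E = (28, -6)

1. C_x = -251/41  [B, A, C are collinear ∩ DC ⟂ BA]
2. C_y = -45/41  [B, A, C are collinear ∩ DC ⟂ BA]
   → C = (-251/41, -45/41)
3. E_x = 28  [line -1·x + -9·y + -26 = 0 ∩ |ED|² = 1192]
4. E_y = -6  [line -1·x + -9·y + -26 = 0 ∩ |ED|² = 1192]
   → E = (28, -6)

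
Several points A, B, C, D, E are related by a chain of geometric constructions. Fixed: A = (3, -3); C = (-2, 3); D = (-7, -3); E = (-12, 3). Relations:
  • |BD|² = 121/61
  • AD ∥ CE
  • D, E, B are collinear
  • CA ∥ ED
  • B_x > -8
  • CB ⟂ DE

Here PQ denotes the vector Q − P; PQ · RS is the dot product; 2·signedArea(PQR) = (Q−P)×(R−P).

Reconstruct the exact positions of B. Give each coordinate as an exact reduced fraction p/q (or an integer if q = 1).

1. B_x = -482/61  [D, E, B are collinear ∩ CB ⟂ DE]
2. B_y = -117/61  [D, E, B are collinear ∩ CB ⟂ DE]
   → B = (-482/61, -117/61)

B = (-482/61, -117/61)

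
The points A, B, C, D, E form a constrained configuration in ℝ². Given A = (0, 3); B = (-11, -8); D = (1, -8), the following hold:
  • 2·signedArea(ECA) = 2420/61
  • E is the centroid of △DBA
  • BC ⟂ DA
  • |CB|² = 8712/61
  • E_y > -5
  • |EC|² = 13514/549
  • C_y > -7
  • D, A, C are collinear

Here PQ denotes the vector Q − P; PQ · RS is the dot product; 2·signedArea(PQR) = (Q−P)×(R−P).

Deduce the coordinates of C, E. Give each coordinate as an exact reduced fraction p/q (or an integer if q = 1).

1. C_x = 55/61  [D, A, C are collinear ∩ BC ⟂ DA]
2. C_y = -422/61  [D, A, C are collinear ∩ BC ⟂ DA]
   → C = (55/61, -422/61)
3. E_x = -10/3  [E is the centroid of △DBA]
4. E_y = -13/3  [E is the centroid of △DBA]
   → E = (-10/3, -13/3)

C = (55/61, -422/61)
E = (-10/3, -13/3)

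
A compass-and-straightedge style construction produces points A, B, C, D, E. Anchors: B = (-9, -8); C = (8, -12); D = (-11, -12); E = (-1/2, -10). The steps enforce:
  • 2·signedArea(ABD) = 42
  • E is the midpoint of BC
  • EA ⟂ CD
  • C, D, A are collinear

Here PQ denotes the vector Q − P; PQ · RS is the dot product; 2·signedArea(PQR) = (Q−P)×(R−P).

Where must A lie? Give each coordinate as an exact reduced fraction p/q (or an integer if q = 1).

1. A_x = -1/2  [C, D, A are collinear ∩ EA ⟂ CD]
2. A_y = -12  [C, D, A are collinear ∩ EA ⟂ CD]
   → A = (-1/2, -12)

A = (-1/2, -12)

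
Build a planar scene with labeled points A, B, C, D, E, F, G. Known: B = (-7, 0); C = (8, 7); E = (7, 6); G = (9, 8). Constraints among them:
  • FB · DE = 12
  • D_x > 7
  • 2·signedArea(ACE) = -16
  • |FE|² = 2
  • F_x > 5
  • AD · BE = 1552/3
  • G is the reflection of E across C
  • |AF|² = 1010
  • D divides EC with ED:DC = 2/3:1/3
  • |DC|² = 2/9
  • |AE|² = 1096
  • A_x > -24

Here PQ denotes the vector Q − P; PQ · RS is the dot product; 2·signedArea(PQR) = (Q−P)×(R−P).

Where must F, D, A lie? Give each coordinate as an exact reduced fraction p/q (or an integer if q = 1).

A = (-23, -8)
D = (23/3, 20/3)
F = (6, 5)

1. D_x = 23/3  [D divides EC with ED:DC = 2/3:1/3]
2. D_y = 20/3  [D divides EC with ED:DC = 2/3:1/3]
   → D = (23/3, 20/3)
3. A_x = -23  [2·signedArea(ACE) = -16 ∩ AD · BE = 1552/3]
4. A_y = -8  [2·signedArea(ACE) = -16 ∩ AD · BE = 1552/3]
   → A = (-23, -8)
5. F_x = 6  [line 2/3·x + 2/3·y + -22/3 = 0 ∩ |FE|² = 2]
6. F_y = 5  [line 2/3·x + 2/3·y + -22/3 = 0 ∩ |FE|² = 2]
   → F = (6, 5)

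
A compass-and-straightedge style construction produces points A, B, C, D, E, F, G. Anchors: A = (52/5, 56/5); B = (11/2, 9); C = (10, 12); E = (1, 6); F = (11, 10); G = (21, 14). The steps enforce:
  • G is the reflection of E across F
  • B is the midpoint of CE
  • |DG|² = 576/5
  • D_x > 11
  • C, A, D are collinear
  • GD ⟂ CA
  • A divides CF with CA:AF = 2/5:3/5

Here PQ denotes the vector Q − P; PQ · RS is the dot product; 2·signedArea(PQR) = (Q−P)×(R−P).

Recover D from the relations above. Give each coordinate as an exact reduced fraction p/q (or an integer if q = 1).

1. D_x = 57/5  [C, A, D are collinear ∩ GD ⟂ CA]
2. D_y = 46/5  [C, A, D are collinear ∩ GD ⟂ CA]
   → D = (57/5, 46/5)

D = (57/5, 46/5)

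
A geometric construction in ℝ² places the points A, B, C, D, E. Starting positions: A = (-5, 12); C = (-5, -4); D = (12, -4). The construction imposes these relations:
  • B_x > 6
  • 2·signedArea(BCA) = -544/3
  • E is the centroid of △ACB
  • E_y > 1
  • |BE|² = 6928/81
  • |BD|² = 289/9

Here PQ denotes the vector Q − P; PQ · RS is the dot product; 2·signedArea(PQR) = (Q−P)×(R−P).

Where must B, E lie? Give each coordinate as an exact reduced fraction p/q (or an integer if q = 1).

1. B_x = 19/3  [2·signedArea(BCA) = -544/3]
2. B_y = -4  [|BD|² = 289/9]
   → B = (19/3, -4)
3. E_x = -11/9  [E is the centroid of △ACB]
4. E_y = 4/3  [E is the centroid of △ACB]
   → E = (-11/9, 4/3)

B = (19/3, -4)
E = (-11/9, 4/3)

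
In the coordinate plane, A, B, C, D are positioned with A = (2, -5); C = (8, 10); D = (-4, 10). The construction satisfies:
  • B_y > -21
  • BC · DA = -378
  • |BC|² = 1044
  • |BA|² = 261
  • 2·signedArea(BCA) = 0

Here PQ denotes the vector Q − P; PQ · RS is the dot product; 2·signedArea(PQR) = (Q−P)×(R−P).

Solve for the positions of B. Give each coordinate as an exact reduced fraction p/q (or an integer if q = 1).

B = (-4, -20)

1. B_x = -4  [2·signedArea(BCA) = 0 ∩ BC · DA = -378]
2. B_y = -20  [2·signedArea(BCA) = 0 ∩ BC · DA = -378]
   → B = (-4, -20)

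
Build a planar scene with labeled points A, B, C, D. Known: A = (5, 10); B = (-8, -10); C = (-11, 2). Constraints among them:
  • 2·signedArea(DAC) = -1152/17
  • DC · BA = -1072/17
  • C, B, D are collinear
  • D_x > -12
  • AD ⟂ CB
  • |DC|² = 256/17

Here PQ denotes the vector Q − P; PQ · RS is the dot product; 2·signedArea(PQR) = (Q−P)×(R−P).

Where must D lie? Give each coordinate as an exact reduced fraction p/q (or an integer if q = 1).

1. D_x = -203/17  [C, B, D are collinear ∩ AD ⟂ CB]
2. D_y = 98/17  [C, B, D are collinear ∩ AD ⟂ CB]
   → D = (-203/17, 98/17)

D = (-203/17, 98/17)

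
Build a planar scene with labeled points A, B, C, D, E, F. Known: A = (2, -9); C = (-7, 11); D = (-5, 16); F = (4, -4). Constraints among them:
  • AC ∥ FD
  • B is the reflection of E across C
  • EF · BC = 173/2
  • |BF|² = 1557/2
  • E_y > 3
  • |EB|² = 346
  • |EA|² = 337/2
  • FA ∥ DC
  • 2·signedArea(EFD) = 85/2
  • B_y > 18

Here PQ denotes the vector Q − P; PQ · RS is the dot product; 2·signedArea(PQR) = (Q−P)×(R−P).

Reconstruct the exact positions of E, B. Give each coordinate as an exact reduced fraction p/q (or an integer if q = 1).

1. E_x = -3/2  [line -20·x + -9·y + 3/2 = 0 ∩ |EA|² = 337/2]
2. E_y = 7/2  [line -20·x + -9·y + 3/2 = 0 ∩ |EA|² = 337/2]
   → E = (-3/2, 7/2)
3. B_x = -25/2  [B is the reflection of E across C]
4. B_y = 37/2  [B is the reflection of E across C]
   → B = (-25/2, 37/2)

B = (-25/2, 37/2)
E = (-3/2, 7/2)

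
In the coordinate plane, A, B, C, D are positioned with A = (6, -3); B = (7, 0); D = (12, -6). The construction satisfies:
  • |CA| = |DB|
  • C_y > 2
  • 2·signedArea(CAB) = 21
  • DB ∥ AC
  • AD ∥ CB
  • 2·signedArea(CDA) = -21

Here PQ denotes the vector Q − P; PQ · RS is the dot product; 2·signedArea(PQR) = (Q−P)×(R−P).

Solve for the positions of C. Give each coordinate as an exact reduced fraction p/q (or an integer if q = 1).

C = (1, 3)

1. C_x = 1  [AD ∥ CB ∩ DB ∥ AC]
2. C_y = 3  [AD ∥ CB ∩ DB ∥ AC]
   → C = (1, 3)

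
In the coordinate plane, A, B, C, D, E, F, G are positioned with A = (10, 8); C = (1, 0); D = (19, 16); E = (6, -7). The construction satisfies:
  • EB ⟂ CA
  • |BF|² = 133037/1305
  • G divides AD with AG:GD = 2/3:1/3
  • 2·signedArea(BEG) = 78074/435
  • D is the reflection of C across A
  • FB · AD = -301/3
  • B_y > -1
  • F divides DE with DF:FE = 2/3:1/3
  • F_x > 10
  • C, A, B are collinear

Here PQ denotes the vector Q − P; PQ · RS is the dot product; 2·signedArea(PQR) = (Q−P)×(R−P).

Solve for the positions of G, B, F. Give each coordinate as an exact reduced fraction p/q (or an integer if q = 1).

B = (46/145, -88/145)
F = (31/3, 2/3)
G = (16, 40/3)

1. G_x = 16  [G divides AD with AG:GD = 2/3:1/3]
2. G_y = 40/3  [G divides AD with AG:GD = 2/3:1/3]
   → G = (16, 40/3)
3. B_x = 46/145  [C, A, B are collinear ∩ EB ⟂ CA]
4. B_y = -88/145  [C, A, B are collinear ∩ EB ⟂ CA]
   → B = (46/145, -88/145)
5. F_x = 31/3  [F divides DE with DF:FE = 2/3:1/3]
6. F_y = 2/3  [F divides DE with DF:FE = 2/3:1/3]
   → F = (31/3, 2/3)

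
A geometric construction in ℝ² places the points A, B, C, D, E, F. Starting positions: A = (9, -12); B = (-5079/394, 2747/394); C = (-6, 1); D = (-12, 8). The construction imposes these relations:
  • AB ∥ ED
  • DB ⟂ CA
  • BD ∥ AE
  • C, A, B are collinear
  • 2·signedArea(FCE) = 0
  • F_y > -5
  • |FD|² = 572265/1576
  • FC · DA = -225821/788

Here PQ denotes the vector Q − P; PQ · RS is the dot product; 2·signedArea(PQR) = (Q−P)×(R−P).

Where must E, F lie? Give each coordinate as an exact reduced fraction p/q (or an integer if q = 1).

E = (3897/394, -4323/394)
F = (1533/788, -3929/788)

1. E_x = 3897/394  [AB ∥ ED ∩ BD ∥ AE]
2. E_y = -4323/394  [AB ∥ ED ∩ BD ∥ AE]
   → E = (3897/394, -4323/394)
3. F_x = 1533/788  [2·signedArea(FCE) = 0 ∩ FC · DA = -225821/788]
4. F_y = -3929/788  [2·signedArea(FCE) = 0 ∩ FC · DA = -225821/788]
   → F = (1533/788, -3929/788)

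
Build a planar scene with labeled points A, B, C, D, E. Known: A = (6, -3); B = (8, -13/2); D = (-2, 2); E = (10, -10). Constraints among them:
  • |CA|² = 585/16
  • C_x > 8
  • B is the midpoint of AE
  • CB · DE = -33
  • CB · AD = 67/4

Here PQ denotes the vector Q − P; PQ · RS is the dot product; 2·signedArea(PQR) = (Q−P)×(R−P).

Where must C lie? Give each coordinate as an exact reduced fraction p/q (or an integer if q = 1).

C = (9, -33/4)

1. C_x = 9  [CB · DE = -33 ∩ CB · AD = 67/4]
2. C_y = -33/4  [CB · DE = -33 ∩ CB · AD = 67/4]
   → C = (9, -33/4)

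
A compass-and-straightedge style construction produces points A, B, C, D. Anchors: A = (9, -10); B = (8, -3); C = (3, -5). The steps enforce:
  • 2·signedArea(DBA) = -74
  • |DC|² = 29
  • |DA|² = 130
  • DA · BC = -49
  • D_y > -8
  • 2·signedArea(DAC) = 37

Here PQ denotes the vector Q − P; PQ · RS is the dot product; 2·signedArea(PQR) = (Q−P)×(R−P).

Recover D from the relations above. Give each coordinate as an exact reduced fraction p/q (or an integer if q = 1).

D = (-2, -7)

1. D_x = -2  [2·signedArea(DBA) = -74 ∩ DA · BC = -49]
2. D_y = -7  [2·signedArea(DBA) = -74 ∩ DA · BC = -49]
   → D = (-2, -7)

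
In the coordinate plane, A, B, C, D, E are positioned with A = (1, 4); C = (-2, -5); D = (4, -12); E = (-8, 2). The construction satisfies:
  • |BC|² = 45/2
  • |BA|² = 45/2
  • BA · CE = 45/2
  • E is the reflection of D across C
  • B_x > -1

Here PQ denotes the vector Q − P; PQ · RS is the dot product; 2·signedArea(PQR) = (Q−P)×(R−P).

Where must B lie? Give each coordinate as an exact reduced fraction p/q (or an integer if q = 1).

B = (-1/2, -1/2)

1. B_x = -1/2  [line 6·x + -7·y + -1/2 = 0 ∩ |BC|² = 45/2]
2. B_y = -1/2  [line 6·x + -7·y + -1/2 = 0 ∩ |BC|² = 45/2]
   → B = (-1/2, -1/2)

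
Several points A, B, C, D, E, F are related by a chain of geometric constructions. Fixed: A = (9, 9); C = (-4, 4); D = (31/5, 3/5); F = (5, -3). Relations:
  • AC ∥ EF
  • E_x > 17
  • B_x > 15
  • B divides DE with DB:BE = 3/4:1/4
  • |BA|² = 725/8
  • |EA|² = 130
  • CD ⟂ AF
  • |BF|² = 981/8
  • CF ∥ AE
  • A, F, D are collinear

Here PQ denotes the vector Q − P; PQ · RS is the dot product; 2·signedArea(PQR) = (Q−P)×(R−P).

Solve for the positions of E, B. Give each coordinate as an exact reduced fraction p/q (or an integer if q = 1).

1. E_x = 18  [AC ∥ EF ∩ CF ∥ AE]
2. E_y = 2  [AC ∥ EF ∩ CF ∥ AE]
   → E = (18, 2)
3. B_x = 301/20  [B divides DE with DB:BE = 3/4:1/4]
4. B_y = 33/20  [B divides DE with DB:BE = 3/4:1/4]
   → B = (301/20, 33/20)

B = (301/20, 33/20)
E = (18, 2)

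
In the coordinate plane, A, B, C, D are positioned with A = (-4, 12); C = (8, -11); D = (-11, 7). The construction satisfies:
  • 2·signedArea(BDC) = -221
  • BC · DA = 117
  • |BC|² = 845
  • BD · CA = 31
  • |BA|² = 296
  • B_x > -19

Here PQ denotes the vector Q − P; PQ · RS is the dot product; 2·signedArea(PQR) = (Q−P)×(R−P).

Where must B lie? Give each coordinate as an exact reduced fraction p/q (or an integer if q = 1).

B = (-18, 2)

1. B_x = -18  [2·signedArea(BDC) = -221 ∩ BD · CA = 31]
2. B_y = 2  [2·signedArea(BDC) = -221 ∩ BD · CA = 31]
   → B = (-18, 2)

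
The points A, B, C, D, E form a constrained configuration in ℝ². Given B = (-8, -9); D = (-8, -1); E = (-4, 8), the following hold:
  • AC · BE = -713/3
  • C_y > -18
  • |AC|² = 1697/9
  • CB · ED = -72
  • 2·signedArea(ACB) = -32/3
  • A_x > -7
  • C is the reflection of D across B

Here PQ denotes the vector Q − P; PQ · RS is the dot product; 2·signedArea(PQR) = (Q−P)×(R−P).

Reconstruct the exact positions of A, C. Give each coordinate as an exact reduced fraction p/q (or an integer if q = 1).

1. C_x = -8  [C is the reflection of D across B]
2. C_y = -17  [C is the reflection of D across B]
   → C = (-8, -17)
3. A_x = -20/3  [2·signedArea(ACB) = -32/3 ∩ AC · BE = -713/3]
4. A_y = -10/3  [2·signedArea(ACB) = -32/3 ∩ AC · BE = -713/3]
   → A = (-20/3, -10/3)

A = (-20/3, -10/3)
C = (-8, -17)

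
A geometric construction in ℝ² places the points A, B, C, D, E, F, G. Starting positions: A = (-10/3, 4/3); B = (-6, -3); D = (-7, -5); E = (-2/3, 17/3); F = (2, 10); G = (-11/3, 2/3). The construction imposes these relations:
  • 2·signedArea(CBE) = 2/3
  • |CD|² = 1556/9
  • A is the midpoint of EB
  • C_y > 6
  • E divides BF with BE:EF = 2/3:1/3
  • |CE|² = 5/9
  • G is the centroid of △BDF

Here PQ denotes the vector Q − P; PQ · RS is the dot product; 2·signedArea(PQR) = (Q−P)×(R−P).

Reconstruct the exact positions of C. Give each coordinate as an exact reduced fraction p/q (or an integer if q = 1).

C = (-1/3, 19/3)

1. C_x = -1/3  [line -26/3·x + 16/3·y + -110/3 = 0 ∩ |CD|² = 1556/9]
2. C_y = 19/3  [line -26/3·x + 16/3·y + -110/3 = 0 ∩ |CD|² = 1556/9]
   → C = (-1/3, 19/3)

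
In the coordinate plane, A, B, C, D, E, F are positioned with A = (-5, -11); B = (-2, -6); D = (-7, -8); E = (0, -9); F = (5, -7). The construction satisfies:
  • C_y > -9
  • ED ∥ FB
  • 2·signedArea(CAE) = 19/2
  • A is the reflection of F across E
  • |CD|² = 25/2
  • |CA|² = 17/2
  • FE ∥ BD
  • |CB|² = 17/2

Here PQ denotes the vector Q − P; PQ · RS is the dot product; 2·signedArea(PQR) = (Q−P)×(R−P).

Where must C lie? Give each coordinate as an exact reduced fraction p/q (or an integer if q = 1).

C = (-7/2, -17/2)

1. C_x = -7/2  [line -2·x + 5·y + 71/2 = 0 ∩ |CA|² = 17/2]
2. C_y = -17/2  [line -2·x + 5·y + 71/2 = 0 ∩ |CA|² = 17/2]
   → C = (-7/2, -17/2)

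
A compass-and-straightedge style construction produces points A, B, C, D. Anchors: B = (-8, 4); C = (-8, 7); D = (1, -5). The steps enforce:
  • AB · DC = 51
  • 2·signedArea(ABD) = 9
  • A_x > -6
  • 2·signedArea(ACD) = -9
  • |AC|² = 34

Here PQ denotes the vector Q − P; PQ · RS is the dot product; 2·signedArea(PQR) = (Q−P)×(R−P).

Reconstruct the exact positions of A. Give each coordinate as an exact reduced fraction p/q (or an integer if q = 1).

A = (-5, 2)

1. A_x = -5  [2·signedArea(ACD) = -9 ∩ AB · DC = 51]
2. A_y = 2  [2·signedArea(ACD) = -9 ∩ AB · DC = 51]
   → A = (-5, 2)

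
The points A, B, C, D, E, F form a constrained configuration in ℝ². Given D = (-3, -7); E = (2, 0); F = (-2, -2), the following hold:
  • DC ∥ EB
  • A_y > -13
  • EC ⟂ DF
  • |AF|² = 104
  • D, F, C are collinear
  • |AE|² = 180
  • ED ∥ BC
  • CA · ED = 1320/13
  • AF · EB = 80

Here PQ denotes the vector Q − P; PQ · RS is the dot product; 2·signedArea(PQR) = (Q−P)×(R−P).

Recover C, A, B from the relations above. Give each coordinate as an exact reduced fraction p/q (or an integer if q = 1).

1. C_x = -19/13  [D, F, C are collinear ∩ EC ⟂ DF]
2. C_y = 9/13  [D, F, C are collinear ∩ EC ⟂ DF]
   → C = (-19/13, 9/13)
3. B_x = 46/13  [ED ∥ BC ∩ DC ∥ EB]
4. B_y = 100/13  [ED ∥ BC ∩ DC ∥ EB]
   → B = (46/13, 100/13)
5. A_x = -4  [AF · EB = 80 ∩ CA · ED = 1320/13]
6. A_y = -12  [AF · EB = 80 ∩ CA · ED = 1320/13]
   → A = (-4, -12)

A = (-4, -12)
B = (46/13, 100/13)
C = (-19/13, 9/13)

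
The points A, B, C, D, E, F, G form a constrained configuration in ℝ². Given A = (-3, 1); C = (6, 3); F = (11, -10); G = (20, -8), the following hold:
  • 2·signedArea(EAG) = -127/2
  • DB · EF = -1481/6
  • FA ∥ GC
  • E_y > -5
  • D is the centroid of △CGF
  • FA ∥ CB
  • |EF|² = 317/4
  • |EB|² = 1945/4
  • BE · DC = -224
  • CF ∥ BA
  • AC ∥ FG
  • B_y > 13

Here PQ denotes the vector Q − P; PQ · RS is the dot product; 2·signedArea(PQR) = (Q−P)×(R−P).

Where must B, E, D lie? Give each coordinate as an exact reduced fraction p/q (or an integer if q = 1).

1. B_x = -8  [CF ∥ BA ∩ FA ∥ CB]
2. B_y = 14  [CF ∥ BA ∩ FA ∥ CB]
   → B = (-8, 14)
3. E_x = 4  [line 9·x + 23·y + 135/2 = 0 ∩ |EF|² = 317/4]
4. E_y = -9/2  [line 9·x + 23·y + 135/2 = 0 ∩ |EF|² = 317/4]
   → E = (4, -9/2)
5. D_x = 37/3  [D is the centroid of △CGF]
6. D_y = -5  [D is the centroid of △CGF]
   → D = (37/3, -5)

B = (-8, 14)
D = (37/3, -5)
E = (4, -9/2)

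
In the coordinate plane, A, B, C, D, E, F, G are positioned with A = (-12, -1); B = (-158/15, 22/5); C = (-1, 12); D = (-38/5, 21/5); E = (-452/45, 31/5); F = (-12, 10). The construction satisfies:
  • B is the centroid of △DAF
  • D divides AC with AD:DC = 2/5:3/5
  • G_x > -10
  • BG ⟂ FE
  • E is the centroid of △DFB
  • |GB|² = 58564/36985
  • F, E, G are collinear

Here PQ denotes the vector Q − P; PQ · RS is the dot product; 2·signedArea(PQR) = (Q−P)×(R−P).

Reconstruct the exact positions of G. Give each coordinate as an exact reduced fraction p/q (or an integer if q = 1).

G = (-208916/22191, 36806/7397)

1. G_x = -208916/22191  [F, E, G are collinear ∩ BG ⟂ FE]
2. G_y = 36806/7397  [F, E, G are collinear ∩ BG ⟂ FE]
   → G = (-208916/22191, 36806/7397)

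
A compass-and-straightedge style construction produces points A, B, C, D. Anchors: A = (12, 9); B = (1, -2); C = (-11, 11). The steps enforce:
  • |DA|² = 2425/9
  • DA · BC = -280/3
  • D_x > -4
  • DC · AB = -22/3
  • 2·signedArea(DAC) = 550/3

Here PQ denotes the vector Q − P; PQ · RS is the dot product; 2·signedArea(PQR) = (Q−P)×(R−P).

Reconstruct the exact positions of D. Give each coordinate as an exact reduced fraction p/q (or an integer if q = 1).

1. D_x = -3  [DA · BC = -280/3 ∩ DC · AB = -22/3]
2. D_y = 7/3  [DA · BC = -280/3 ∩ DC · AB = -22/3]
   → D = (-3, 7/3)

D = (-3, 7/3)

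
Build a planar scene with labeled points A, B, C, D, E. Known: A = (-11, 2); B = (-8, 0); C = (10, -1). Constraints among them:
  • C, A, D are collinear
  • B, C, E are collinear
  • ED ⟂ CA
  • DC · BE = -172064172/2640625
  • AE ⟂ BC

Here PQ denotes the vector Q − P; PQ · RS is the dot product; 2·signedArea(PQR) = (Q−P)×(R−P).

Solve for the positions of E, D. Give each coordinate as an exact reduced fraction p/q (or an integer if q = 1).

1. E_x = -3608/325  [B, C, E are collinear ∩ AE ⟂ BC]
2. E_y = 56/325  [B, C, E are collinear ∩ AE ⟂ BC]
   → E = (-3608/325, 56/325)
3. D_x = -176209/16250  [C, A, D are collinear ∩ ED ⟂ CA]
4. D_y = 32137/16250  [C, A, D are collinear ∩ ED ⟂ CA]
   → D = (-176209/16250, 32137/16250)

D = (-176209/16250, 32137/16250)
E = (-3608/325, 56/325)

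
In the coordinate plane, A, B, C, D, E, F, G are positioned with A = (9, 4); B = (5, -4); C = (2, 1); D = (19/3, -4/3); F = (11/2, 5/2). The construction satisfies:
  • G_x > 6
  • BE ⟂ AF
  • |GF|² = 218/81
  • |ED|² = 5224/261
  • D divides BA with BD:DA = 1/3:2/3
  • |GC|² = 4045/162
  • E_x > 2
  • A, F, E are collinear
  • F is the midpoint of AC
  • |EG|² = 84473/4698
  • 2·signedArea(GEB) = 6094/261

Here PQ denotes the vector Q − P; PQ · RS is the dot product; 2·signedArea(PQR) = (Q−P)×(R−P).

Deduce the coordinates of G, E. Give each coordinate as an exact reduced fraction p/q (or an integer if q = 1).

1. E_x = 79/29  [A, F, E are collinear ∩ BE ⟂ AF]
2. E_y = 38/29  [A, F, E are collinear ∩ BE ⟂ AF]
   → E = (79/29, 38/29)
3. G_x = 125/18  [line 154/29·x + 66/29·y + -10648/261 = 0 ∩ |GC|² = 4045/162]
4. G_y = 31/18  [line 154/29·x + 66/29·y + -10648/261 = 0 ∩ |GC|² = 4045/162]
   → G = (125/18, 31/18)

E = (79/29, 38/29)
G = (125/18, 31/18)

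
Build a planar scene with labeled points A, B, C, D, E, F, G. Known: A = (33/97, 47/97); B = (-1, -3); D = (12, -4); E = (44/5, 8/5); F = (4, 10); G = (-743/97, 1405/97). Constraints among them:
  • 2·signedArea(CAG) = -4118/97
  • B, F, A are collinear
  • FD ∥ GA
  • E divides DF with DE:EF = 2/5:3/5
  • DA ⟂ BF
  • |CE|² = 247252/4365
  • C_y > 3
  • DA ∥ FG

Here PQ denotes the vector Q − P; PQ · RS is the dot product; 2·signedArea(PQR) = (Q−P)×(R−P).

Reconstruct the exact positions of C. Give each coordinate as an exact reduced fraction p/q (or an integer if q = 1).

1. C_x = 454/291  [line -14·x + -8·y + 4956/97 = 0 ∩ |CE|² = 247252/4365]
2. C_y = 1064/291  [line -14·x + -8·y + 4956/97 = 0 ∩ |CE|² = 247252/4365]
   → C = (454/291, 1064/291)

C = (454/291, 1064/291)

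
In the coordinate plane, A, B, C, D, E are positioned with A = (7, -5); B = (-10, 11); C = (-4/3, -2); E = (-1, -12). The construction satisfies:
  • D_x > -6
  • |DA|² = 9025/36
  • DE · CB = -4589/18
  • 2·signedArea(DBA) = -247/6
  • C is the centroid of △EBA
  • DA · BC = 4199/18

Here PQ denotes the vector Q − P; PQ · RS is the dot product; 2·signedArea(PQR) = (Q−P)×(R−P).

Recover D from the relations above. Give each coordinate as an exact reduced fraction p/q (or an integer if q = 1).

1. D_x = -17/3  [DE · CB = -4589/18 ∩ 2·signedArea(DBA) = -247/6]
2. D_y = 9/2  [DE · CB = -4589/18 ∩ 2·signedArea(DBA) = -247/6]
   → D = (-17/3, 9/2)

D = (-17/3, 9/2)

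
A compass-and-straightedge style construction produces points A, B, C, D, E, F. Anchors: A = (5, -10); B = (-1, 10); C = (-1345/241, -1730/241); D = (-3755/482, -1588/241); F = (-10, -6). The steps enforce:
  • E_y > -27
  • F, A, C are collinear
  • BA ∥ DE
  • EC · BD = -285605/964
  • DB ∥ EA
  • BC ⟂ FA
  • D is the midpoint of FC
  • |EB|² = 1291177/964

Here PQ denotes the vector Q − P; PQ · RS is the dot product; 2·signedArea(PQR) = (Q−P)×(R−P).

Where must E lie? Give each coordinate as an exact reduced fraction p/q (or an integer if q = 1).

E = (-863/482, -6408/241)

1. E_x = -863/482  [DB ∥ EA ∩ BA ∥ DE]
2. E_y = -6408/241  [DB ∥ EA ∩ BA ∥ DE]
   → E = (-863/482, -6408/241)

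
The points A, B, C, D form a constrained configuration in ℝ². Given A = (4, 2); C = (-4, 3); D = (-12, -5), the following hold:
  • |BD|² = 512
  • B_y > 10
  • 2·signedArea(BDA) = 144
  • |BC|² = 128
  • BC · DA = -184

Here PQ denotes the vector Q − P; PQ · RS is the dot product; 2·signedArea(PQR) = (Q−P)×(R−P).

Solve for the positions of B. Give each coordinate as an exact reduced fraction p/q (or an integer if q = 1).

1. B_x = 4  [BC · DA = -184 ∩ 2·signedArea(BDA) = 144]
2. B_y = 11  [BC · DA = -184 ∩ 2·signedArea(BDA) = 144]
   → B = (4, 11)

B = (4, 11)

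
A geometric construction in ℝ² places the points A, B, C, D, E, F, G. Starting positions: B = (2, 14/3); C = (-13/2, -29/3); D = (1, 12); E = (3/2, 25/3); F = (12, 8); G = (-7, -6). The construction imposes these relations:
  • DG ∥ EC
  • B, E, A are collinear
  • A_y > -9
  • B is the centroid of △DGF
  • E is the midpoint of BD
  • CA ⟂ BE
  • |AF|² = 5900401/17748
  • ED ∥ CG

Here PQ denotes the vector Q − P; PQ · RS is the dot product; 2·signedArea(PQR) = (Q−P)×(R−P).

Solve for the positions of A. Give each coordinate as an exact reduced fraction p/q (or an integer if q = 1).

A = (3711/986, -12227/1479)

1. A_x = 3711/986  [B, E, A are collinear ∩ CA ⟂ BE]
2. A_y = -12227/1479  [B, E, A are collinear ∩ CA ⟂ BE]
   → A = (3711/986, -12227/1479)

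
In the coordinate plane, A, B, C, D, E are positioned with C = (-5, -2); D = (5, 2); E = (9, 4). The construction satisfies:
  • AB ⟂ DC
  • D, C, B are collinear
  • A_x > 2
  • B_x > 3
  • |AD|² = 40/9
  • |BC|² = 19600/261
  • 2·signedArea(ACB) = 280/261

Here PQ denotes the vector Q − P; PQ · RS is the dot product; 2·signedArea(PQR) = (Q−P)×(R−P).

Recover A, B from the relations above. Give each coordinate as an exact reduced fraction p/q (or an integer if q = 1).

A = (3, 4/3)
B = (265/87, 106/87)

1. B_x = 265/87  [line 4·x + -10·y + 0 = 0 ∩ |BC|² = 19600/261]
2. B_y = 106/87  [line 4·x + -10·y + 0 = 0 ∩ |BC|² = 19600/261]
   → B = (265/87, 106/87)
3. A_x = 3  [2·signedArea(ACB) = 280/261 ∩ AB ⟂ DC]
4. A_y = 4/3  [2·signedArea(ACB) = 280/261 ∩ AB ⟂ DC]
   → A = (3, 4/3)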